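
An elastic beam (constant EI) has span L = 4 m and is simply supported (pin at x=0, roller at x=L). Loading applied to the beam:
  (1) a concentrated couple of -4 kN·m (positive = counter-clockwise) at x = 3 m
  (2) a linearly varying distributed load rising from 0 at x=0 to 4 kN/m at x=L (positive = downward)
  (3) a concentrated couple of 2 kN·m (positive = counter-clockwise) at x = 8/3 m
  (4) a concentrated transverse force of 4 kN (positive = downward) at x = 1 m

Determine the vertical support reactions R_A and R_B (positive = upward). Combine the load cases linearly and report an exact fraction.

Load 1 — applied couple M₀=-4 kN·m at a=3 m (b=L-a=1):
  R_A = M₀/L = (-4)/4 = -1 kN
  R_B = -M₀/L = -(-4)/4 = 1 kN
Load 2 — triangular load w₀=4 kN/m (0→w₀ over full span):
  R_A = w₀L/6 = 4·4/6 = 8/3 kN
  R_B = w₀L/3 = 4·4/3 = 16/3 kN
Load 3 — applied couple M₀=2 kN·m at a=8/3 m (b=L-a=4/3):
  R_A = M₀/L = 2/4 = 1/2 kN
  R_B = -M₀/L = -2/4 = -1/2 kN
Load 4 — point force P=4 kN at a=1 m (b=L-a=3):
  R_A = Pb/L = 4·3/4 = 3 kN
  R_B = Pa/L = 4·1/4 = 1 kN
Superposition: R_A = 31/6 kN, R_B = 41/6 kN

R_A = 31/6 kN, R_B = 41/6 kN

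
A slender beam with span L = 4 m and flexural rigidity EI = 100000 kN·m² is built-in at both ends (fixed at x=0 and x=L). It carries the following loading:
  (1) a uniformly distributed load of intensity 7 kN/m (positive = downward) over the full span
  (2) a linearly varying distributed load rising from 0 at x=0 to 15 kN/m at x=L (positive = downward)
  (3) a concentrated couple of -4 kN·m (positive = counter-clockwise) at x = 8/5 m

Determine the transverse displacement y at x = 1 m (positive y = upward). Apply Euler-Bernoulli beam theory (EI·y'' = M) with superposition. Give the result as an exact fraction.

y(1) = -33/640000 m

Load 1 — uniform load w=7 kN/m over full span:
  y_1 = -wx²(L-x)²/(24EI) = -7·1²·(4-1)²/(24·100000) = -21/800000 m
Load 2 — triangular load w₀=15 kN/m (0→w₀ over full span):
  y_2 = -w₀x²(L-x)²(x+2L)/(120LEI) = -15·1²·(4-1)²·(1+2·4)/(120·4·100000) = -81/3200000 m
Load 3 — applied couple M₀=-4 kN·m at a=8/5 m (b=L-a=12/5):
  y_3 = (R_Ax³/6 - M_Ax²/2)/EI  [x≤a] with R_A=-36/25, M_A=-12/25 = ((-36/25)·1³/6 - (-12/25)·1²/2)/100000 = 0 m
Superposition: y = Σ y_i = -33/640000 m ≈ -0.000052 m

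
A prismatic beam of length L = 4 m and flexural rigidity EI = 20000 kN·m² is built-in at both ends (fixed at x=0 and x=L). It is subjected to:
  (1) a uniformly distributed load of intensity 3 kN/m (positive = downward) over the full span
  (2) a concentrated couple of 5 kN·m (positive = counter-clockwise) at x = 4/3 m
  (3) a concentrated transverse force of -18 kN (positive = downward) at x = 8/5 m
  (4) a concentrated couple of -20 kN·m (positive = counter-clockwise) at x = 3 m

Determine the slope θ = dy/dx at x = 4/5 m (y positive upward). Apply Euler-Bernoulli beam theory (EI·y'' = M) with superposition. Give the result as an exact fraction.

Load 1 — uniform load w=3 kN/m over full span:
  θ_1 = -wx(L-x)(L-2x)/(12EI) = -3·(4/5)·(4-(4/5))·(4-2·(4/5))/(12·20000) = -6/78125 rad
Load 2 — applied couple M₀=5 kN·m at a=4/3 m (b=L-a=8/3):
  θ_2 = (R_Ax²/2 - M_Ax)/EI  [x≤a] with R_A=5/3, M_A=0 = ((5/3)·(4/5)²/2 - 0·(4/5))/20000 = 1/37500 rad
Load 3 — point force P=-18 kN at a=8/5 m (b=L-a=12/5):
  θ_3 = -Pb²x(2aL-(3a+b)x)/(2L³EI)  [x≤a] = -(-18)·(12/5)²·(4/5)·(2·(8/5)·4-(3·(8/5)+(12/5))·(4/5))/(2·4³·20000) = 891/3906250 rad
Load 4 — applied couple M₀=-20 kN·m at a=3 m (b=L-a=1):
  θ_4 = (R_Ax²/2 - M_Ax)/EI  [x≤a] with R_A=-45/8, M_A=-25/4 = ((-45/8)·(4/5)²/2 - (-25/4)·(4/5))/20000 = 1/6250 rad
Superposition: θ = Σ θ_i = 7921/23437500 rad ≈ 0.000338 rad

θ(4/5) = 7921/23437500 rad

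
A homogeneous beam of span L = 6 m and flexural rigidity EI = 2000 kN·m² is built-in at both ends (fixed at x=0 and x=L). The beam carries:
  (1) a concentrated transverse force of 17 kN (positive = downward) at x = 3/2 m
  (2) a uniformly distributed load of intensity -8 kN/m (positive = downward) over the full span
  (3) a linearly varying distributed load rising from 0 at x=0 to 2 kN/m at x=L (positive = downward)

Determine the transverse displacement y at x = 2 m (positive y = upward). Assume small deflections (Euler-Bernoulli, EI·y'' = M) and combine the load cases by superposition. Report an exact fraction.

Load 1 — point force P=17 kN at a=3/2 m (b=L-a=9/2):
  y_1 = -Pa²(L-x)²(3bL-(3b+a)(L-x))/(6L³EI)  [x>a] = -17·(3/2)²·(6-2)²·(3·(9/2)·6-(3·(9/2)+(3/2))·(6-2))/(6·6³·2000) = -119/24000 m
Load 2 — uniform load w=-8 kN/m over full span:
  y_2 = -wx²(L-x)²/(24EI) = -(-8)·2²·(6-2)²/(24·2000) = 4/375 m
Load 3 — triangular load w₀=2 kN/m (0→w₀ over full span):
  y_3 = -w₀x²(L-x)²(x+2L)/(120LEI) = -2·2²·(6-2)²·(2+2·6)/(120·6·2000) = -7/5625 m
Superposition: y = Σ y_i = 1607/360000 m ≈ 0.004464 m

y(2) = 1607/360000 m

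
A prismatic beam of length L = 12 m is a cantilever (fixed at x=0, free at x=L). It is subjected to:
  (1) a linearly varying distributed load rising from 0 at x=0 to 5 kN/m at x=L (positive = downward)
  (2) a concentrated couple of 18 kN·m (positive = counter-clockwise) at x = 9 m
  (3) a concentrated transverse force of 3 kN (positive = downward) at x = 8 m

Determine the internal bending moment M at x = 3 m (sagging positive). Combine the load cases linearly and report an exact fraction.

Load 1 — triangular load w₀=5 kN/m (0→w₀ over full span):
  M_1 = w₀Lx/2 - w₀L²/3 - w₀x³/(6L) = 5·12·3/2 - 5·12²/3 - 5·3³/(6·12) = -1215/8 kN·m
Load 2 — applied couple M₀=18 kN·m at a=9 m (b=L-a=3):
  M_2 = M₀  [x≤a] = 18 = 18 kN·m
Load 3 — point force P=3 kN at a=8 m (b=L-a=4):
  M_3 = -P(a-x)  [x≤a] = -3·(8-3) = -15 kN·m
Superposition: M = Σ M_i = -1191/8 kN·m ≈ -148.875000 kN·m

M(3) = -1191/8 kN·m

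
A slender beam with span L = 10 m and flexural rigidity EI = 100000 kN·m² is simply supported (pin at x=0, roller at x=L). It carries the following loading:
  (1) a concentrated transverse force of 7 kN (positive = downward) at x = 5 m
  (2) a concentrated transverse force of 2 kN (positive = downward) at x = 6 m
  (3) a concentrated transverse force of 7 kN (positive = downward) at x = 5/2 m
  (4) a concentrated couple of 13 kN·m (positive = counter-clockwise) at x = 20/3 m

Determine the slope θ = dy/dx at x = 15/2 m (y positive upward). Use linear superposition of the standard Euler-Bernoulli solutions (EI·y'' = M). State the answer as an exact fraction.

Load 1 — point force P=7 kN at a=5 m (b=L-a=5):
  θ_1 = -Pa(2L²-6Lx+3x²+a²)/(6LEI)  [x>a] = -7·5·(2·10²-6·10·(15/2)+3·(15/2)²+5²)/(6·10·100000) = 21/64000 rad
Load 2 — point force P=2 kN at a=6 m (b=L-a=4):
  θ_2 = -Pa(2L²-6Lx+3x²+a²)/(6LEI)  [x>a] = -2·6·(2·10²-6·10·(15/2)+3·(15/2)²+6²)/(6·10·100000) = 181/2000000 rad
Load 3 — point force P=7 kN at a=5/2 m (b=L-a=15/2):
  θ_3 = -Pa(2L²-6Lx+3x²+a²)/(6LEI)  [x>a] = -7·(5/2)·(2·10²-6·10·(15/2)+3·(15/2)²+(5/2)²)/(6·10·100000) = 7/32000 rad
Load 4 — applied couple M₀=13 kN·m at a=20/3 m (b=L-a=10/3):
  θ_4 = (M₀x²/(2L)-M₀(x-a)+C₁)/EI  [x>a] with C₁=M₀(3b²-L²)/(6L)=-130/9 = (13·(15/2)²/(2·10)-13·((15/2)-(20/3))+(-130/9))/100000 = 13/115200 rad
Superposition: θ = Σ θ_i = 211/281250 rad ≈ 0.000750 rad

θ(15/2) = 211/281250 rad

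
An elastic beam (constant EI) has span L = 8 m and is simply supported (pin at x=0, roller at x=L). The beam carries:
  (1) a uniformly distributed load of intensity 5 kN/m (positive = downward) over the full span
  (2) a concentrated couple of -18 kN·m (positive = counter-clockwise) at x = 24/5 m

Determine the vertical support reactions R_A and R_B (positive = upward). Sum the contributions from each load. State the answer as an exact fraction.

Load 1 — uniform load w=5 kN/m over full span:
  R_A = wL/2 = 5·8/2 = 20 kN
  R_B = wL/2 = 5·8/2 = 20 kN
Load 2 — applied couple M₀=-18 kN·m at a=24/5 m (b=L-a=16/5):
  R_A = M₀/L = (-18)/8 = -9/4 kN
  R_B = -M₀/L = -(-18)/8 = 9/4 kN
Superposition: R_A = 71/4 kN, R_B = 89/4 kN

R_A = 71/4 kN, R_B = 89/4 kN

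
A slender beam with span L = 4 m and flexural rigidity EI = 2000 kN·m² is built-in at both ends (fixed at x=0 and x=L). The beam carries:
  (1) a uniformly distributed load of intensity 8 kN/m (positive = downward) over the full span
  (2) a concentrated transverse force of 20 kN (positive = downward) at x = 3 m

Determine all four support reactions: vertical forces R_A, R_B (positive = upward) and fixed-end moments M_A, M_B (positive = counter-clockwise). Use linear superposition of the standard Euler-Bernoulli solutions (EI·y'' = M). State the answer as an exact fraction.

Load 1 — uniform load w=8 kN/m over full span:
  R_A = wL/2 = 8·4/2 = 16 kN
  M_A = wL²/12 = 8·4²/12 = 32/3 kN·m
  R_B = wL/2 = 8·4/2 = 16 kN
  M_B = -wL²/12 = -8·4²/12 = -32/3 kN·m
Load 2 — point force P=20 kN at a=3 m (b=L-a=1):
  R_A = Pb²(3a+b)/L³ = 20·1²·(3·3+1)/4³ = 25/8 kN
  M_A = Pab²/L² = 20·3·1²/4² = 15/4 kN·m
  R_B = Pa²(a+3b)/L³ = 20·3²·(3+3·1)/4³ = 135/8 kN
  M_B = -Pa²b/L² = -20·3²·1/4² = -45/4 kN·m
Superposition: R_A = 153/8 kN, M_A = 173/12 kN·m, R_B = 263/8 kN, M_B = -263/12 kN·m

R_A = 153/8 kN, M_A = 173/12 kN·m, R_B = 263/8 kN, M_B = -263/12 kN·m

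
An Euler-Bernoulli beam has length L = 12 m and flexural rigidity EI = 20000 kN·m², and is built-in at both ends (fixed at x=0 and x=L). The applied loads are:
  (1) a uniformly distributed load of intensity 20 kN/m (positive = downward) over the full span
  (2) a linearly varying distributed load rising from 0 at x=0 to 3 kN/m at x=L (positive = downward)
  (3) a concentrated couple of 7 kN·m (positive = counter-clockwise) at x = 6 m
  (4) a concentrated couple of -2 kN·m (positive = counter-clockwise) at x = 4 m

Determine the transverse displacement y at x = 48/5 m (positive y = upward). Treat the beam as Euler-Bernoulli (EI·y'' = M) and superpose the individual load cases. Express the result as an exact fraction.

Load 1 — uniform load w=20 kN/m over full span:
  y_1 = -wx²(L-x)²/(24EI) = -20·(48/5)²·(12-(48/5))²/(24·20000) = -1728/78125 m
Load 2 — triangular load w₀=3 kN/m (0→w₀ over full span):
  y_2 = -w₀x²(L-x)²(x+2L)/(120LEI) = -3·(48/5)²·(12-(48/5))²·((48/5)+2·12)/(120·12·20000) = -18144/9765625 m
Load 3 — applied couple M₀=7 kN·m at a=6 m (b=L-a=6):
  y_3 = (R_Ax³/6 - M_Ax²/2 - M₀(x-a)²/2)/EI  [x>a] with R_A=7/8, M_A=7/4 = ((7/8)·(48/5)³/6 - (7/4)·(48/5)²/2 - 7·((48/5)-6)²/2)/20000 = 189/1250000 m
Load 4 — applied couple M₀=-2 kN·m at a=4 m (b=L-a=8):
  y_4 = (R_Ax³/6 - M_Ax²/2 - M₀(x-a)²/2)/EI  [x>a] with R_A=-2/9, M_A=0 = ((-2/9)·(48/5)³/6 - 0·(48/5)²/2 - (-2)·((48/5)-4)²/2)/20000 = -11/156250 m
Superposition: y = Σ y_i = -3733679/156250000 m ≈ -0.023896 m

y(48/5) = -3733679/156250000 m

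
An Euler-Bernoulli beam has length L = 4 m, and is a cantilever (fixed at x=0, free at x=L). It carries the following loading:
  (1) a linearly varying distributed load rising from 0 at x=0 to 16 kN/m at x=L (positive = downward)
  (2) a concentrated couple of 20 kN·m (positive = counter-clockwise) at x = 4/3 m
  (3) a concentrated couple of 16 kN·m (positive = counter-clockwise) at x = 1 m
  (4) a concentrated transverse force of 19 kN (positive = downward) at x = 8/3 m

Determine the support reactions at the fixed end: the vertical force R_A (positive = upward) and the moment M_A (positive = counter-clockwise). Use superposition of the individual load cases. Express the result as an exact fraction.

Load 1 — triangular load w₀=16 kN/m (0→w₀ over full span):
  R_A = w₀L/2 = 16·4/2 = 32 kN
  M_A = w₀L²/3 = 16·4²/3 = 256/3 kN·m
Load 2 — applied couple M₀=20 kN·m at a=4/3 m (b=L-a=8/3):
  R_A = 0 kN
  M_A = -M₀ = -20 kN·m
Load 3 — applied couple M₀=16 kN·m at a=1 m (b=L-a=3):
  R_A = 0 kN
  M_A = -M₀ = -16 kN·m
Load 4 — point force P=19 kN at a=8/3 m (b=L-a=4/3):
  R_A = P = 19 kN
  M_A = Pa = 19·(8/3) = 152/3 kN·m
Superposition: R_A = 51 kN, M_A = 100 kN·m

R_A = 51 kN, M_A = 100 kN·m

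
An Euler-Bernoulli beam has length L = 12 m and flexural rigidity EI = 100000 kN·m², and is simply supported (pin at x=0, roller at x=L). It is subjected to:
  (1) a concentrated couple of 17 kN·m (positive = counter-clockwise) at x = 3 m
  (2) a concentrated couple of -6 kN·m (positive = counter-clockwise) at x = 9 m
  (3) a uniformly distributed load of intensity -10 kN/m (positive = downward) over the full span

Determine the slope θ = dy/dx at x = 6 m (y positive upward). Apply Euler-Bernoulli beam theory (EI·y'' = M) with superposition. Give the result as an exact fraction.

Load 1 — applied couple M₀=17 kN·m at a=3 m (b=L-a=9):
  θ_1 = (M₀x²/(2L)-M₀(x-a)+C₁)/EI  [x>a] with C₁=M₀(3b²-L²)/(6L)=187/8 = (17·6²/(2·12)-17·(6-3)+(187/8))/100000 = -17/800000 rad
Load 2 — applied couple M₀=-6 kN·m at a=9 m (b=L-a=3):
  θ_2 = (M₀x²/(2L)+C₁)/EI  [x≤a] with C₁=M₀(3b²-L²)/(6L)=39/4 = ((-6)·6²/(2·12)+(39/4))/100000 = 3/400000 rad
Load 3 — uniform load w=-10 kN/m over full span:
  θ_3 = -w(L³-6Lx²+4x³)/(24EI) = -(-10)·(12³-6·12·6²+4·6³)/(24·100000) = 0 rad
Superposition: θ = Σ θ_i = -11/800000 rad ≈ -0.000014 rad

θ(6) = -11/800000 rad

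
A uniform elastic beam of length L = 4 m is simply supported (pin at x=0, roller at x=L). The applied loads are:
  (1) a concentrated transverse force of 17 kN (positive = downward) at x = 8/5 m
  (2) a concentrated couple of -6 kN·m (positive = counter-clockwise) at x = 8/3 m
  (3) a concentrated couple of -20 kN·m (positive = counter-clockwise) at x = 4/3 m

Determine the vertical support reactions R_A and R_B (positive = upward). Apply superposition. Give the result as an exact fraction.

R_A = 37/10 kN, R_B = 133/10 kN

Load 1 — point force P=17 kN at a=8/5 m (b=L-a=12/5):
  R_A = Pb/L = 17·(12/5)/4 = 51/5 kN
  R_B = Pa/L = 17·(8/5)/4 = 34/5 kN
Load 2 — applied couple M₀=-6 kN·m at a=8/3 m (b=L-a=4/3):
  R_A = M₀/L = (-6)/4 = -3/2 kN
  R_B = -M₀/L = -(-6)/4 = 3/2 kN
Load 3 — applied couple M₀=-20 kN·m at a=4/3 m (b=L-a=8/3):
  R_A = M₀/L = (-20)/4 = -5 kN
  R_B = -M₀/L = -(-20)/4 = 5 kN
Superposition: R_A = 37/10 kN, R_B = 133/10 kN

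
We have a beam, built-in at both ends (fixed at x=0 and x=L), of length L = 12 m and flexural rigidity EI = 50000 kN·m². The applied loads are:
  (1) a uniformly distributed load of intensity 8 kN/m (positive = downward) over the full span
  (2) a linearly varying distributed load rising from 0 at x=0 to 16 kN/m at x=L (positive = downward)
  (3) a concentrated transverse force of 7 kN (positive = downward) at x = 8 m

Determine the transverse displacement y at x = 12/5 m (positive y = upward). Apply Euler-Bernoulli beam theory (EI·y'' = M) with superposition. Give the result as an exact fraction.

y(12/5) = -1014842/146484375 m

Load 1 — uniform load w=8 kN/m over full span:
  y_1 = -wx²(L-x)²/(24EI) = -8·(12/5)²·(12-(12/5))²/(24·50000) = -6912/1953125 m
Load 2 — triangular load w₀=16 kN/m (0→w₀ over full span):
  y_2 = -w₀x²(L-x)²(x+2L)/(120LEI) = -16·(12/5)²·(12-(12/5))²·((12/5)+2·12)/(120·12·50000) = -152064/48828125 m
Load 3 — point force P=7 kN at a=8 m (b=L-a=4):
  y_3 = -Pb²x²(3aL-(3a+b)x)/(6L³EI)  [x≤a] = -7·4²·(12/5)²·(3·8·12-(3·8+4)·(12/5))/(6·12³·50000) = -322/1171875 m
Superposition: y = Σ y_i = -1014842/146484375 m ≈ -0.006928 m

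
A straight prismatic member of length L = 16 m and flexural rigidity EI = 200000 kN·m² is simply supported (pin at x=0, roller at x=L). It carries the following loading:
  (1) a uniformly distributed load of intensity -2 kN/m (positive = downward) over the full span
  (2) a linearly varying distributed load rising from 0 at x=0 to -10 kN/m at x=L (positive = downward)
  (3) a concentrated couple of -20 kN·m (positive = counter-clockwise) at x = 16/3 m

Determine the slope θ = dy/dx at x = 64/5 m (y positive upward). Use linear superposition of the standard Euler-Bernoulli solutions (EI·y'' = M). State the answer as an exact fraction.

Load 1 — uniform load w=-2 kN/m over full span:
  θ_1 = -w(L³-6Lx²+4x³)/(24EI) = -(-2)·(16³-6·16·(64/5)²+4·(64/5)³)/(24·200000) = -528/390625 rad
Load 2 — triangular load w₀=-10 kN/m (0→w₀ over full span):
  θ_2 = -w₀(7L⁴-30L²x²+15x⁴)/(360LEI) = -(-10)·(7·16⁴-30·16²·(64/5)²+15·(64/5)⁴)/(360·16·200000) = -12112/3515625 rad
Load 3 — applied couple M₀=-20 kN·m at a=16/3 m (b=L-a=32/3):
  θ_3 = (M₀x²/(2L)-M₀(x-a)+C₁)/EI  [x>a] with C₁=M₀(3b²-L²)/(6L)=-160/9 = ((-20)·(64/5)²/(2·16)-(-20)·((64/5)-(16/3))+(-160/9))/200000 = 41/281250 rad
Superposition: θ = Σ θ_i = -10901/2343750 rad ≈ -0.004651 rad

θ(64/5) = -10901/2343750 rad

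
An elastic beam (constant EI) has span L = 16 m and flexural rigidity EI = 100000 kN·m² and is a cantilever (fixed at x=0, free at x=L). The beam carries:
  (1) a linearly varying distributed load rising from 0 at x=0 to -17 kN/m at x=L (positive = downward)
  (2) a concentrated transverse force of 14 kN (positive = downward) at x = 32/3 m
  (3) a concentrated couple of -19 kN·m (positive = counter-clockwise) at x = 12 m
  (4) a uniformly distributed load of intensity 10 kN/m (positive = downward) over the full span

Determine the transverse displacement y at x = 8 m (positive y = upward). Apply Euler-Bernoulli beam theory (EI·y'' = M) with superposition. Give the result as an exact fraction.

y(8) = 297/15625 m

Load 1 — triangular load w₀=-17 kN/m (0→w₀ over full span):
  y_1 = (w₀Lx³/12-w₀L²x²/6-w₀x⁵/(120L))/EI = ((-17)·16·8³/12-(-17)·16²·8²/6-(-17)·8⁵/(120·16))/100000 = 16456/46875 m
Load 2 — point force P=14 kN at a=32/3 m (b=L-a=16/3):
  y_2 = -Px²(3a-x)/(6EI)  [x≤a] = -14·8²·(3·(32/3)-8)/(6·100000) = -112/3125 m
Load 3 — applied couple M₀=-19 kN·m at a=12 m (b=L-a=4):
  y_3 = M₀x²/(2EI)  [x≤a] = (-19)·8²/(2·100000) = -19/3125 m
Load 4 — uniform load w=10 kN/m over full span:
  y_4 = -wx²(x²-4Lx+6L²)/(24EI) = -10·8²·(8²-4·16·8+6·16²)/(24·100000) = -544/1875 m
Superposition: y = Σ y_i = 297/15625 m ≈ 0.019008 m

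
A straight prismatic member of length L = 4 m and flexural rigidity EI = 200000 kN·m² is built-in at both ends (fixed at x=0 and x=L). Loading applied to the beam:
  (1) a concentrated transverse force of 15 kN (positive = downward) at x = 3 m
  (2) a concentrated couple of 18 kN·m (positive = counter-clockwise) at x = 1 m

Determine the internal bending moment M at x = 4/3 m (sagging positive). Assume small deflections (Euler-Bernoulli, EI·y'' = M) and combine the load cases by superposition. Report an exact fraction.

M(4/3) = -121/16 kN·m

Load 1 — point force P=15 kN at a=3 m (b=L-a=1):
  M_1 = Pb²(3a+b)x/L³ - Pab²/L²  [x≤a] = 15·1²·(3·3+1)·(4/3)/4³ - 15·3·1²/4² = 5/16 kN·m
Load 2 — applied couple M₀=18 kN·m at a=1 m (b=L-a=3):
  M_2 = R_Ax - M_A - M₀  [x>a] with R_A=81/16, M_A=-27/8 = (81/16)·(4/3) - (-27/8) - 18 = -63/8 kN·m
Superposition: M = Σ M_i = -121/16 kN·m ≈ -7.562500 kN·m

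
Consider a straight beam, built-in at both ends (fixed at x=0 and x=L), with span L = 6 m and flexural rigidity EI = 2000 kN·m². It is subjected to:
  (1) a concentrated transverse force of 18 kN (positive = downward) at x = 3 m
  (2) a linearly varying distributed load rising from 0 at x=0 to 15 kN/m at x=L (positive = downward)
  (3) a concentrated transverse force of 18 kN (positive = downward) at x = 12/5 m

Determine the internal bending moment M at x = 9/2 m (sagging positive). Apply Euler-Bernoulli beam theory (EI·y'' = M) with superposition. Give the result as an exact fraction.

Load 1 — point force P=18 kN at a=3 m (b=L-a=3):
  M_1 = Pa²(a+3b)(L-x)/L³ - Pa²b/L²  [x>a] = 18·3²·(3+3·3)·(6-(9/2))/6³ - 18·3²·3/6² = 0 kN·m
Load 2 — triangular load w₀=15 kN/m (0→w₀ over full span):
  M_2 = 3w₀Lx/20 - w₀L²/30 - w₀x³/(6L) = 3·15·6·(9/2)/20 - 15·6²/30 - 15·(9/2)³/(6·6) = 153/32 kN·m
Load 3 — point force P=18 kN at a=12/5 m (b=L-a=18/5):
  M_3 = Pa²(a+3b)(L-x)/L³ - Pa²b/L²  [x>a] = 18·(12/5)²·((12/5)+3·(18/5))·(6-(9/2))/6³ - 18·(12/5)²·(18/5)/6² = -108/125 kN·m
Superposition: M = Σ M_i = 15669/4000 kN·m ≈ 3.917250 kN·m

M(9/2) = 15669/4000 kN·m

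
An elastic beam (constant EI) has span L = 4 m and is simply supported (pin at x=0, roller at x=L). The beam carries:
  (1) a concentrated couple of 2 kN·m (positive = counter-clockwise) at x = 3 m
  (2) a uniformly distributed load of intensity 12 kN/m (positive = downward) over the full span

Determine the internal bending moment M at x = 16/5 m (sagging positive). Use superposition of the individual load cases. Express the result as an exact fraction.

M(16/5) = 374/25 kN·m

Load 1 — applied couple M₀=2 kN·m at a=3 m (b=L-a=1):
  M_1 = M₀x/L - M₀  [x>a] = 2·(16/5)/4 - 2 = -2/5 kN·m
Load 2 — uniform load w=12 kN/m over full span:
  M_2 = wx(L-x)/2 = 12·(16/5)·(4-(16/5))/2 = 384/25 kN·m
Superposition: M = Σ M_i = 374/25 kN·m ≈ 14.960000 kN·m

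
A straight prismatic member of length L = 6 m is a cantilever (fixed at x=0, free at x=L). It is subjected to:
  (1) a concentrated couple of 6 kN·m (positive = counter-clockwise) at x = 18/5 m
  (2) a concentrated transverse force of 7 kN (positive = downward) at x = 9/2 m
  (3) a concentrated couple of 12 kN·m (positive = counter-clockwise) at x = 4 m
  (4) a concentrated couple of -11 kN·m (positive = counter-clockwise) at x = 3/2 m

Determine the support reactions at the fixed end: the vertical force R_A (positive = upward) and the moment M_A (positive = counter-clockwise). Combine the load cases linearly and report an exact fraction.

Load 1 — applied couple M₀=6 kN·m at a=18/5 m (b=L-a=12/5):
  R_A = 0 kN
  M_A = -M₀ = -6 kN·m
Load 2 — point force P=7 kN at a=9/2 m (b=L-a=3/2):
  R_A = P = 7 kN
  M_A = Pa = 7·(9/2) = 63/2 kN·m
Load 3 — applied couple M₀=12 kN·m at a=4 m (b=L-a=2):
  R_A = 0 kN
  M_A = -M₀ = -12 kN·m
Load 4 — applied couple M₀=-11 kN·m at a=3/2 m (b=L-a=9/2):
  R_A = 0 kN
  M_A = -M₀ = -(-11) = 11 kN·m
Superposition: R_A = 7 kN, M_A = 49/2 kN·m

R_A = 7 kN, M_A = 49/2 kN·m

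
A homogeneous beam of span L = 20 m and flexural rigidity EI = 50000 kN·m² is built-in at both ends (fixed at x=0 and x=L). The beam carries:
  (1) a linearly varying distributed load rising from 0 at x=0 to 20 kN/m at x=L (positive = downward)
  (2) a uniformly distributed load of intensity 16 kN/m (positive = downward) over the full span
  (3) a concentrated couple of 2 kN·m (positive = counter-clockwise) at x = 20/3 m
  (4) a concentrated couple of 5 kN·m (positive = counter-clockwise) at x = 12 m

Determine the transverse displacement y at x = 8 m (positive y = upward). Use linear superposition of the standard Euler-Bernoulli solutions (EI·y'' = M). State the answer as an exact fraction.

y(8) = -15377/78125 m

Load 1 — triangular load w₀=20 kN/m (0→w₀ over full span):
  y_1 = -w₀x²(L-x)²(x+2L)/(120LEI) = -20·8²·(20-8)²·(8+2·20)/(120·20·50000) = -1152/15625 m
Load 2 — uniform load w=16 kN/m over full span:
  y_2 = -wx²(L-x)²/(24EI) = -16·8²·(20-8)²/(24·50000) = -384/3125 m
Load 3 — applied couple M₀=2 kN·m at a=20/3 m (b=L-a=40/3):
  y_3 = (R_Ax³/6 - M_Ax²/2 - M₀(x-a)²/2)/EI  [x>a] with R_A=2/15, M_A=0 = ((2/15)·8³/6 - 0·8²/2 - 2·(8-(20/3))²/2)/50000 = 3/15625 m
Load 4 — applied couple M₀=5 kN·m at a=12 m (b=L-a=8):
  y_4 = (R_Ax³/6 - M_Ax²/2)/EI  [x≤a] with R_A=9/25, M_A=8/5 = ((9/25)·8³/6 - (8/5)·8²/2)/50000 = -32/78125 m
Superposition: y = Σ y_i = -15377/78125 m ≈ -0.196826 m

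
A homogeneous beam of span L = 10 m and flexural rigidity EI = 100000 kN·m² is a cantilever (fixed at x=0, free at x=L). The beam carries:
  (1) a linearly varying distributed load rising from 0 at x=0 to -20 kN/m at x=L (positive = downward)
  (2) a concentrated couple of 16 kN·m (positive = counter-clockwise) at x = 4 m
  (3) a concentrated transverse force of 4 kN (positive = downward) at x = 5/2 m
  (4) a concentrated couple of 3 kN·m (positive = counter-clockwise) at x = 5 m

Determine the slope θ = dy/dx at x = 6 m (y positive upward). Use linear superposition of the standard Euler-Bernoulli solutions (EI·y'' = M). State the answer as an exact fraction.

θ(6) = 4749/200000 rad

Load 1 — triangular load w₀=-20 kN/m (0→w₀ over full span):
  θ_1 = (w₀Lx²/4-w₀L²x/3-w₀x⁴/(24L))/EI = ((-20)·10·6²/4-(-20)·10²·6/3-(-20)·6⁴/(24·10))/100000 = 577/25000 rad
Load 2 — applied couple M₀=16 kN·m at a=4 m (b=L-a=6):
  θ_2 = M₀a/EI  [x>a] = 16·4/100000 = 2/3125 rad
Load 3 — point force P=4 kN at a=5/2 m (b=L-a=15/2):
  θ_3 = -Pa²/(2EI)  [x>a] = -4·(5/2)²/(2·100000) = -1/8000 rad
Load 4 — applied couple M₀=3 kN·m at a=5 m (b=L-a=5):
  θ_4 = M₀a/EI  [x>a] = 3·5/100000 = 3/20000 rad
Superposition: θ = Σ θ_i = 4749/200000 rad ≈ 0.023745 rad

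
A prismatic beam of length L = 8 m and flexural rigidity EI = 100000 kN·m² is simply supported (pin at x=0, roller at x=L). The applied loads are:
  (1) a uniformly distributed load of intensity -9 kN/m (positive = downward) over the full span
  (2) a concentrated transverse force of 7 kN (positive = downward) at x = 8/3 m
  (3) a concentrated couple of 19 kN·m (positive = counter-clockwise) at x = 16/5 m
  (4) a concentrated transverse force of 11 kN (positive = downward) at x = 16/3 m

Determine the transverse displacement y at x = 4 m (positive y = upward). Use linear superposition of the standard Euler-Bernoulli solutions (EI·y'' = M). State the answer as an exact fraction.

y(4) = 19339/5625000 m

Load 1 — uniform load w=-9 kN/m over full span:
  y_1 = -wx(L³-2Lx²+x³)/(24EI) = -(-9)·4·(8³-2·8·4²+4³)/(24·100000) = 3/625 m
Load 2 — point force P=7 kN at a=8/3 m (b=L-a=16/3):
  y_2 = -Pa(L-x)(2Lx-a²-x²)/(6LEI)  [x>a] = -7·(8/3)·(8-4)·(2·8·4-(8/3)²-4²)/(6·8·100000) = -161/253125 m
Load 3 — applied couple M₀=19 kN·m at a=16/5 m (b=L-a=24/5):
  y_3 = (M₀x³/(6L)-M₀(x-a)²/2+C₁x)/EI  [x>a] with C₁=M₀(3b²-L²)/(6L)=152/75 = (19·4³/(6·8)-19·(4-(16/5))²/2+(152/75)·4)/100000 = 171/625000 m
Load 4 — point force P=11 kN at a=16/3 m (b=L-a=8/3):
  y_4 = -Pbx(L²-b²-x²)/(6LEI)  [x≤a] = -11·(8/3)·4·(8²-(8/3)²-4²)/(6·8·100000) = -253/253125 m
Superposition: y = Σ y_i = 19339/5625000 m ≈ 0.003438 m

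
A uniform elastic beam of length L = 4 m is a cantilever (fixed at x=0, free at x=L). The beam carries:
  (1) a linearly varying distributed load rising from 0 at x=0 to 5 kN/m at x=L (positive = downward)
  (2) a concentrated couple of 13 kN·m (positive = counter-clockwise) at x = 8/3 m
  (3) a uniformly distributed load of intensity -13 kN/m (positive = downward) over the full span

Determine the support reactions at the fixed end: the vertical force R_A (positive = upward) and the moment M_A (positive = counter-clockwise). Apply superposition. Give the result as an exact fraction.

Load 1 — triangular load w₀=5 kN/m (0→w₀ over full span):
  R_A = w₀L/2 = 5·4/2 = 10 kN
  M_A = w₀L²/3 = 5·4²/3 = 80/3 kN·m
Load 2 — applied couple M₀=13 kN·m at a=8/3 m (b=L-a=4/3):
  R_A = 0 kN
  M_A = -M₀ = -13 kN·m
Load 3 — uniform load w=-13 kN/m over full span:
  R_A = wL = (-13)·4 = -52 kN
  M_A = wL²/2 = (-13)·4²/2 = -104 kN·m
Superposition: R_A = -42 kN, M_A = -271/3 kN·m

R_A = -42 kN, M_A = -271/3 kN·m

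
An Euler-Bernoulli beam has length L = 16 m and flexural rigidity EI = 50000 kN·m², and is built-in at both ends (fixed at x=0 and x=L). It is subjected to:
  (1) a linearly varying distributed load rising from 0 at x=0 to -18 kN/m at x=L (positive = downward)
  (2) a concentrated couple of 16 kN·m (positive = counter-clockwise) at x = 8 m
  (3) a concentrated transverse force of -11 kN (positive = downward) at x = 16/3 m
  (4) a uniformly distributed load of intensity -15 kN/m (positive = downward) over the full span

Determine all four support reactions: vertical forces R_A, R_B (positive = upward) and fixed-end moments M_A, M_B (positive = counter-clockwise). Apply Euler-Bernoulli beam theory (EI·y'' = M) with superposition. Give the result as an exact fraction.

Load 1 — triangular load w₀=-18 kN/m (0→w₀ over full span):
  R_A = 3w₀L/20 = 3·(-18)·16/20 = -216/5 kN
  M_A = w₀L²/30 = (-18)·16²/30 = -768/5 kN·m
  R_B = 7w₀L/20 = 7·(-18)·16/20 = -504/5 kN
  M_B = -w₀L²/20 = -(-18)·16²/20 = 1152/5 kN·m
Load 2 — applied couple M₀=16 kN·m at a=8 m (b=L-a=8):
  R_A = 6M₀ab/L³ = 6·16·8·8/16³ = 3/2 kN
  M_A = M₀b(2a-b)/L² = 16·8·(2·8-8)/16² = 4 kN·m
  R_B = -6M₀ab/L³ = -6·16·8·8/16³ = -3/2 kN
  M_B = M₀a(2b-a)/L² = 16·8·(2·8-8)/16² = 4 kN·m
Load 3 — point force P=-11 kN at a=16/3 m (b=L-a=32/3):
  R_A = Pb²(3a+b)/L³ = (-11)·(32/3)²·(3·(16/3)+(32/3))/16³ = -220/27 kN
  M_A = Pab²/L² = (-11)·(16/3)·(32/3)²/16² = -704/27 kN·m
  R_B = Pa²(a+3b)/L³ = (-11)·(16/3)²·((16/3)+3·(32/3))/16³ = -77/27 kN
  M_B = -Pa²b/L² = -(-11)·(16/3)²·(32/3)/16² = 352/27 kN·m
Load 4 — uniform load w=-15 kN/m over full span:
  R_A = wL/2 = (-15)·16/2 = -120 kN
  M_A = wL²/12 = (-15)·16²/12 = -320 kN·m
  R_B = wL/2 = (-15)·16/2 = -120 kN
  M_B = -wL²/12 = -(-15)·16²/12 = 320 kN·m
Superposition: R_A = -45859/270 kN, M_A = -66916/135 kN·m, R_B = -60791/270 kN, M_B = 76604/135 kN·m

R_A = -45859/270 kN, M_A = -66916/135 kN·m, R_B = -60791/270 kN, M_B = 76604/135 kN·m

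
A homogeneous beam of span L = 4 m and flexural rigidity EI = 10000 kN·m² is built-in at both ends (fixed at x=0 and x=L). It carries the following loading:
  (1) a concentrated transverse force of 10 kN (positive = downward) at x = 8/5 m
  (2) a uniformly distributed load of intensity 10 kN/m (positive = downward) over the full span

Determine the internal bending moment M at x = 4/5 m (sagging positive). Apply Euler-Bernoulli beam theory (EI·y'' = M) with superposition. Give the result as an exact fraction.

Load 1 — point force P=10 kN at a=8/5 m (b=L-a=12/5):
  M_1 = Pb²(3a+b)x/L³ - Pab²/L²  [x≤a] = 10·(12/5)²·(3·(8/5)+(12/5))·(4/5)/4³ - 10·(8/5)·(12/5)²/4² = -72/125 kN·m
Load 2 — uniform load w=10 kN/m over full span:
  M_2 = wLx/2 - wL²/12 - wx²/2 = 10·4·(4/5)/2 - 10·4²/12 - 10·(4/5)²/2 = -8/15 kN·m
Superposition: M = Σ M_i = -416/375 kN·m ≈ -1.109333 kN·m

M(4/5) = -416/375 kN·m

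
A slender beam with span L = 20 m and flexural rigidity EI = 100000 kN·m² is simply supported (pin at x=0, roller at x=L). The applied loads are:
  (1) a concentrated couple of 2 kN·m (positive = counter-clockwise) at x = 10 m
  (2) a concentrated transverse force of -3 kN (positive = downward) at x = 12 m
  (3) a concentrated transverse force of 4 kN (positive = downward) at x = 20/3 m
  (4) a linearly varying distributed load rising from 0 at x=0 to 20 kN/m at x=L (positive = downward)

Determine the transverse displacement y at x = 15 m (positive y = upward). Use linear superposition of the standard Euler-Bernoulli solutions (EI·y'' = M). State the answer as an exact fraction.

Load 1 — applied couple M₀=2 kN·m at a=10 m (b=L-a=10):
  y_1 = (M₀x³/(6L)-M₀(x-a)²/2+C₁x)/EI  [x>a] with C₁=M₀(3b²-L²)/(6L)=-5/3 = (2·15³/(6·20)-2·(15-10)²/2+(-5/3)·15)/100000 = 1/16000 m
Load 2 — point force P=-3 kN at a=12 m (b=L-a=8):
  y_2 = -Pa(L-x)(2Lx-a²-x²)/(6LEI)  [x>a] = -(-3)·12·(20-15)·(2·20·15-12²-15²)/(6·20·100000) = 693/200000 m
Load 3 — point force P=4 kN at a=20/3 m (b=L-a=40/3):
  y_3 = -Pa(L-x)(2Lx-a²-x²)/(6LEI)  [x>a] = -4·(20/3)·(20-15)·(2·20·15-(20/3)²-15²)/(6·20·100000) = -119/32400 m
Load 4 — triangular load w₀=20 kN/m (0→w₀ over full span):
  y_4 = -w₀x(7L⁴-10L²x²+3x⁴)/(360LEI) = -20·15·(7·20⁴-10·20²·15²+3·15⁴)/(360·20·100000) = -119/768 m
Superposition: y = Σ y_i = -10050043/64800000 m ≈ -0.155093 m

y(15) = -10050043/64800000 m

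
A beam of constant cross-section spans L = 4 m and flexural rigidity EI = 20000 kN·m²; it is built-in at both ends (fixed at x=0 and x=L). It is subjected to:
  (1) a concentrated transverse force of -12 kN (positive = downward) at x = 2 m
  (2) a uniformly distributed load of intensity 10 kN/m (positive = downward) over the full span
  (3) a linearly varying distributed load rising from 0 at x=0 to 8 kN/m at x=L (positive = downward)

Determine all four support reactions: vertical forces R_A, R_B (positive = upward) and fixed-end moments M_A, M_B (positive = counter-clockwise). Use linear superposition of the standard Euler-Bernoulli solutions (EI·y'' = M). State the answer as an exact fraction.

R_A = 94/5 kN, M_A = 58/5 kN·m, R_B = 126/5 kN, M_B = -206/15 kN·m

Load 1 — point force P=-12 kN at a=2 m (b=L-a=2):
  R_A = Pb²(3a+b)/L³ = (-12)·2²·(3·2+2)/4³ = -6 kN
  M_A = Pab²/L² = (-12)·2·2²/4² = -6 kN·m
  R_B = Pa²(a+3b)/L³ = (-12)·2²·(2+3·2)/4³ = -6 kN
  M_B = -Pa²b/L² = -(-12)·2²·2/4² = 6 kN·m
Load 2 — uniform load w=10 kN/m over full span:
  R_A = wL/2 = 10·4/2 = 20 kN
  M_A = wL²/12 = 10·4²/12 = 40/3 kN·m
  R_B = wL/2 = 10·4/2 = 20 kN
  M_B = -wL²/12 = -10·4²/12 = -40/3 kN·m
Load 3 — triangular load w₀=8 kN/m (0→w₀ over full span):
  R_A = 3w₀L/20 = 3·8·4/20 = 24/5 kN
  M_A = w₀L²/30 = 8·4²/30 = 64/15 kN·m
  R_B = 7w₀L/20 = 7·8·4/20 = 56/5 kN
  M_B = -w₀L²/20 = -8·4²/20 = -32/5 kN·m
Superposition: R_A = 94/5 kN, M_A = 58/5 kN·m, R_B = 126/5 kN, M_B = -206/15 kN·m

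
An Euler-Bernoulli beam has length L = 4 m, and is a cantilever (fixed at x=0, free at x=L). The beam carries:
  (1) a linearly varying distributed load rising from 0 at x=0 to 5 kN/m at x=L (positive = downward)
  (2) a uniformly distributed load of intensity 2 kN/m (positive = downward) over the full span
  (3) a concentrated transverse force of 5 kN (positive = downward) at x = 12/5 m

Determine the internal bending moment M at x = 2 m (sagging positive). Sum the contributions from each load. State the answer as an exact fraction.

Load 1 — triangular load w₀=5 kN/m (0→w₀ over full span):
  M_1 = w₀Lx/2 - w₀L²/3 - w₀x³/(6L) = 5·4·2/2 - 5·4²/3 - 5·2³/(6·4) = -25/3 kN·m
Load 2 — uniform load w=2 kN/m over full span:
  M_2 = -w(L-x)²/2 = -2·(4-2)²/2 = -4 kN·m
Load 3 — point force P=5 kN at a=12/5 m (b=L-a=8/5):
  M_3 = -P(a-x)  [x≤a] = -5·((12/5)-2) = -2 kN·m
Superposition: M = Σ M_i = -43/3 kN·m ≈ -14.333333 kN·m

M(2) = -43/3 kN·m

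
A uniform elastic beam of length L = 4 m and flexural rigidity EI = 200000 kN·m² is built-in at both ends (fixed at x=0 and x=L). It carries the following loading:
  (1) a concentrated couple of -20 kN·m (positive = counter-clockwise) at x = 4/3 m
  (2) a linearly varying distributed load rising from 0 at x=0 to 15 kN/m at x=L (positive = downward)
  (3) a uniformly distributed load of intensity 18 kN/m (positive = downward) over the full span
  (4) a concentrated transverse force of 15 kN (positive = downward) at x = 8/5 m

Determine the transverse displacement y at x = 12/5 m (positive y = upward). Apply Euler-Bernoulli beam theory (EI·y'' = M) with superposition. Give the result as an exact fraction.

y(12/5) = -10372/87890625 m

Load 1 — applied couple M₀=-20 kN·m at a=4/3 m (b=L-a=8/3):
  y_1 = (R_Ax³/6 - M_Ax²/2 - M₀(x-a)²/2)/EI  [x>a] with R_A=-20/3, M_A=0 = ((-20/3)·(12/5)³/6 - 0·(12/5)²/2 - (-20)·((12/5)-(4/3))²/2)/200000 = -14/703125 m
Load 2 — triangular load w₀=15 kN/m (0→w₀ over full span):
  y_2 = -w₀x²(L-x)²(x+2L)/(120LEI) = -15·(12/5)²·(4-(12/5))²·((12/5)+2·4)/(120·4·200000) = -234/9765625 m
Load 3 — uniform load w=18 kN/m over full span:
  y_3 = -wx²(L-x)²/(24EI) = -18·(12/5)²·(4-(12/5))²/(24·200000) = -108/1953125 m
Load 4 — point force P=15 kN at a=8/5 m (b=L-a=12/5):
  y_4 = -Pa²(L-x)²(3bL-(3b+a)(L-x))/(6L³EI)  [x>a] = -15·(8/5)²·(4-(12/5))²·(3·(12/5)·4-(3·(12/5)+(8/5))·(4-(12/5)))/(6·4³·200000) = -184/9765625 m
Superposition: y = Σ y_i = -10372/87890625 m ≈ -0.000118 m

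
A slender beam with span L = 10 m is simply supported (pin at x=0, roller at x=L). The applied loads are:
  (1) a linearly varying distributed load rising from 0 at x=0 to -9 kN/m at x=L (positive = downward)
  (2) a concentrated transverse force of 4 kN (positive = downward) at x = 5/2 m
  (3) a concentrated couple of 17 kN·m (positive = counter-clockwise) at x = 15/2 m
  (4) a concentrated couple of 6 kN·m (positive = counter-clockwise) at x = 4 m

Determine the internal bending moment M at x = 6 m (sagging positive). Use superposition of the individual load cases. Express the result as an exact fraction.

Load 1 — triangular load w₀=-9 kN/m (0→w₀ over full span):
  M_1 = w₀Lx/6 - w₀x³/(6L) = (-9)·10·6/6 - (-9)·6³/(6·10) = -288/5 kN·m
Load 2 — point force P=4 kN at a=5/2 m (b=L-a=15/2):
  M_2 = Pa(L-x)/L  [x>a] = 4·(5/2)·(10-6)/10 = 4 kN·m
Load 3 — applied couple M₀=17 kN·m at a=15/2 m (b=L-a=5/2):
  M_3 = M₀x/L  [x≤a] = 17·6/10 = 51/5 kN·m
Load 4 — applied couple M₀=6 kN·m at a=4 m (b=L-a=6):
  M_4 = M₀x/L - M₀  [x>a] = 6·6/10 - 6 = -12/5 kN·m
Superposition: M = Σ M_i = -229/5 kN·m ≈ -45.800000 kN·m

M(6) = -229/5 kN·m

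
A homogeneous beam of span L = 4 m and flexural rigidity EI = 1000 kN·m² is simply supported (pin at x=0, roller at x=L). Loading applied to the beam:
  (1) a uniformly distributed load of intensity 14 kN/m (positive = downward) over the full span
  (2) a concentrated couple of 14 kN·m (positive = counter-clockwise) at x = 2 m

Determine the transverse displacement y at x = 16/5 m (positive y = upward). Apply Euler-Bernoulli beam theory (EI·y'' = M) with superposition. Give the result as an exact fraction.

Load 1 — uniform load w=14 kN/m over full span:
  y_1 = -wx(L³-2Lx²+x³)/(24EI) = -14·(16/5)·(4³-2·4·(16/5)²+(16/5)³)/(24·1000) = -6496/234375 m
Load 2 — applied couple M₀=14 kN·m at a=2 m (b=L-a=2):
  y_2 = (M₀x³/(6L)-M₀(x-a)²/2+C₁x)/EI  [x>a] with C₁=M₀(3b²-L²)/(6L)=-7/3 = (14·(16/5)³/(6·4)-14·((16/5)-2)²/2+(-7/3)·(16/5))/1000 = 49/31250 m
Superposition: y = Σ y_i = -12257/468750 m ≈ -0.026148 m

y(16/5) = -12257/468750 m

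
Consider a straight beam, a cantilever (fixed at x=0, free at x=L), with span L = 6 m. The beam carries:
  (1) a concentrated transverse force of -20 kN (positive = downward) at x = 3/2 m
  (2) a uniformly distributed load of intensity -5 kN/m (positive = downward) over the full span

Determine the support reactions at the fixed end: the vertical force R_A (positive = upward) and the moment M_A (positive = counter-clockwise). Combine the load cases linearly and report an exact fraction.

R_A = -50 kN, M_A = -120 kN·m

Load 1 — point force P=-20 kN at a=3/2 m (b=L-a=9/2):
  R_A = P = (-20) = -20 kN
  M_A = Pa = (-20)·(3/2) = -30 kN·m
Load 2 — uniform load w=-5 kN/m over full span:
  R_A = wL = (-5)·6 = -30 kN
  M_A = wL²/2 = (-5)·6²/2 = -90 kN·m
Superposition: R_A = -50 kN, M_A = -120 kN·m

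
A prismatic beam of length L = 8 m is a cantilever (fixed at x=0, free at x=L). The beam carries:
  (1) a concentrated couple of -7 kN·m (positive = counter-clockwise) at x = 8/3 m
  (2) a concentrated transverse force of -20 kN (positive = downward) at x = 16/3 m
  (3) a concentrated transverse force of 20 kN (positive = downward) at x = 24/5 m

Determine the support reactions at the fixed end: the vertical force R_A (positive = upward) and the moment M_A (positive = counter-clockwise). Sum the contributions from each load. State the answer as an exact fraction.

Load 1 — applied couple M₀=-7 kN·m at a=8/3 m (b=L-a=16/3):
  R_A = 0 kN
  M_A = -M₀ = -(-7) = 7 kN·m
Load 2 — point force P=-20 kN at a=16/3 m (b=L-a=8/3):
  R_A = P = (-20) = -20 kN
  M_A = Pa = (-20)·(16/3) = -320/3 kN·m
Load 3 — point force P=20 kN at a=24/5 m (b=L-a=16/5):
  R_A = P = 20 kN
  M_A = Pa = 20·(24/5) = 96 kN·m
Superposition: R_A = 0 kN, M_A = -11/3 kN·m

R_A = 0 kN, M_A = -11/3 kN·m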